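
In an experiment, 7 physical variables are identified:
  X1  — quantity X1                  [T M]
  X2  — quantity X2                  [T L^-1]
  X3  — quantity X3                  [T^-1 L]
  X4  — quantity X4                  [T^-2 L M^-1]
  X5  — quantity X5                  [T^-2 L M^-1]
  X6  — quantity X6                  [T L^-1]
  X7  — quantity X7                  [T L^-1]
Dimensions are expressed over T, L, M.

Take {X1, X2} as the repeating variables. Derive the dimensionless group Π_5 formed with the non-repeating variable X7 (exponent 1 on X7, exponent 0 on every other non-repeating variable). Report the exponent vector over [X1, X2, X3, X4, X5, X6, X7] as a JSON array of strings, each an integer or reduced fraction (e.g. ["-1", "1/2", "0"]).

["0", "-1", "0", "0", "0", "0", "1"]

Dimensional matrix (T×L×M by X1×X2×X3×X4×X5×X6×X7):
  T: [ 1  1 -1 -2 -2  1  1]
  L: [ 0 -1  1  1  1 -1 -1]
  M: [ 1  0  0 -1 -1  0  0]
RREF → pivots at {X1,X2} ⇒ r = 2
Repeat: X1,X2; free: X3,X4,X5,X6,X7
RREF:
  r0: [   1    0    0   -1   -1    0    0]
  r1: [   0    1   -1   -1   -1    1    1]
  r2: [   0    0    0    0    0    0    0]
Fix exponent of X7 at 1, X3 at 0, X4 at 0, X5 at 0, X6 at 0; solve each RREF row for its pivot's exponent:
  r0: exp(X1) + (0)·1 = 0 ⇒ exp(X1) = 0
  r1: exp(X2) + (1)·1 = 0 ⇒ exp(X2) = -1
Π_5 = X2^-1 · X7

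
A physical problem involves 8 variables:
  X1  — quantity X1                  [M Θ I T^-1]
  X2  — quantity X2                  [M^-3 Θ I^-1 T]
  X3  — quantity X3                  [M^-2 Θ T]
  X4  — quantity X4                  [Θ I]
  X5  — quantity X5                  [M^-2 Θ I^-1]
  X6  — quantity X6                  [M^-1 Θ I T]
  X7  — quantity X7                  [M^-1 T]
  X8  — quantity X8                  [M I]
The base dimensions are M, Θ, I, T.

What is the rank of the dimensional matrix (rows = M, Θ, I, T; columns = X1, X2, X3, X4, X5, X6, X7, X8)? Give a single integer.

Dimensional matrix (M×Θ×I×T by X1×X2×X3×X4×X5×X6×X7×X8):
  M: [ 1 -3 -2  0 -2 -1 -1  1]
  Θ: [ 1  1  1  1  1  1  0  0]
  I: [ 1 -1  0  1 -1  1  0  1]
  T: [-1  1  1  0  0  1  1  0]
Echelon form has 3 nonzero rows (pivots: X1,X2,X3)

3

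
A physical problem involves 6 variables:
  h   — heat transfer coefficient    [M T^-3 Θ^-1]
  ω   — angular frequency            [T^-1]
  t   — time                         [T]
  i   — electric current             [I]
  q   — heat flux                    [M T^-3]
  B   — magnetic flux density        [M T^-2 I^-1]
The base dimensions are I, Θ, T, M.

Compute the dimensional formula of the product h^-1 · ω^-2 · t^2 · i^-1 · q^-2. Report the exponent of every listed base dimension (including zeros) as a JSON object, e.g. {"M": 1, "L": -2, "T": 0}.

Exponent matrix [I,Θ,T,M] × [h,ω,t,i,q,B]:
  I: [ 0  0  0  1  0 -1]
  Θ: [-1  0  0  0  0  0]
  T: [-3 -1  1  0 -3 -2]
  M: [ 1  0  0  0  1  1]
  [I]: (-1)·0+(-2)·0+(2)·0+(-1)·1+(-2)·0 = -1
  [Θ]: (-1)·-1+(-2)·0+(2)·0+(-1)·0+(-2)·0 = 1
  [T]: (-1)·-3+(-2)·-1+(2)·1+(-1)·0+(-2)·-3 = 13
  [M]: (-1)·1+(-2)·0+(2)·0+(-1)·0+(-2)·1 = -3
⇒ I^-1 Θ T^13 M^-3

{"I": -1, "Θ": 1, "T": 13, "M": -3}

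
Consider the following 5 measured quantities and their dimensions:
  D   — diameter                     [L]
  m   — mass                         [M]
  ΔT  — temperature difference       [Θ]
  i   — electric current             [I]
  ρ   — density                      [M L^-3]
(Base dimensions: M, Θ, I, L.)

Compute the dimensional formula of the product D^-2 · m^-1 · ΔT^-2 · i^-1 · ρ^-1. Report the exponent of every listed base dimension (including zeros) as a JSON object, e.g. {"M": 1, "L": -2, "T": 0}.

Exponent matrix [M,Θ,I,L] × [D,m,ΔT,i,ρ]:
  M: [ 0  1  0  0  1]
  Θ: [ 0  0  1  0  0]
  I: [ 0  0  0  1  0]
  L: [ 1  0  0  0 -3]
  [M]: (-2)·0+(-1)·1+(-2)·0+(-1)·0+(-1)·1 = -2
  [Θ]: (-2)·0+(-1)·0+(-2)·1+(-1)·0+(-1)·0 = -2
  [I]: (-2)·0+(-1)·0+(-2)·0+(-1)·1+(-1)·0 = -1
  [L]: (-2)·1+(-1)·0+(-2)·0+(-1)·0+(-1)·-3 = 1
⇒ M^-2 Θ^-2 I^-1 L

{"M": -2, "Θ": -2, "I": -1, "L": 1}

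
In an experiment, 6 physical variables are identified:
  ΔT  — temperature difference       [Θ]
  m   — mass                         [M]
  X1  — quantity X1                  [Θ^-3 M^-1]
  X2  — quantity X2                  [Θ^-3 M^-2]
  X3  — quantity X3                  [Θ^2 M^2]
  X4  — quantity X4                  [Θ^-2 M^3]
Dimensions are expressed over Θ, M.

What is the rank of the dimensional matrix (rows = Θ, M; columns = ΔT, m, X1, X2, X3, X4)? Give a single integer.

2

Exponent matrix [Θ,M] × [ΔT,m,X1,X2,X3,X4]:
  Θ: [ 1  0 -3 -3  2 -2]
  M: [ 0  1 -1 -2  2  3]
Echelon form has 2 nonzero rows (pivots: ΔT,m)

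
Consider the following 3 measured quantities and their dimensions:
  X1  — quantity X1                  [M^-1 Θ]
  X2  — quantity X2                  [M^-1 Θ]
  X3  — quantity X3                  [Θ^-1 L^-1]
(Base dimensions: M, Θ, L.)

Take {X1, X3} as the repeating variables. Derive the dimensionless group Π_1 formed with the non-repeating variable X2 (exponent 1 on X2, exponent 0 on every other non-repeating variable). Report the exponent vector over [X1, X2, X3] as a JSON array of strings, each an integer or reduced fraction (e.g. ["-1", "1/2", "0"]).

["-1", "1", "0"]

Dimensional matrix (M×Θ×L by X1×X2×X3):
  M: [-1 -1  0]
  Θ: [ 1  1 -1]
  L: [ 0  0 -1]
Row reduction gives pivot columns X1,X3; rank = 2
Pivot set = {X1,X3}, free = {X2}
RREF:
  r0: [   1    1    0]
  r1: [   0    0    1]
  r2: [   0    0    0]
Fix exponent of X2 at 1; solve each RREF row for its pivot's exponent:
  r0: exp(X1) + (1)·1 = 0 ⇒ exp(X1) = -1
  r1: exp(X3) + (0)·1 = 0 ⇒ exp(X3) = 0
Π_1 = X1^-1 · X2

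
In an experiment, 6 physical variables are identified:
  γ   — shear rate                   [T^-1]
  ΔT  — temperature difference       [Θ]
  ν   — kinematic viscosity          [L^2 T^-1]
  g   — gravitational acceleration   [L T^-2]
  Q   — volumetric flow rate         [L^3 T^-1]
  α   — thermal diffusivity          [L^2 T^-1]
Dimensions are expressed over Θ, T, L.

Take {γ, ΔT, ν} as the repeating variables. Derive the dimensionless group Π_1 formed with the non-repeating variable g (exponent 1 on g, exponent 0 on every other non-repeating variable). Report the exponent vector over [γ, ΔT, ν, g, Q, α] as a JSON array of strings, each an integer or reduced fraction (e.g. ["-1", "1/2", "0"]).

Dimensional matrix (Θ×T×L by γ×ΔT×ν×g×Q×α):
  Θ: [ 0  1  0  0  0  0]
  T: [-1  0 -1 -2 -1 -1]
  L: [ 0  0  2  1  3  2]
Row reduction gives pivot columns γ,ΔT,ν; rank = 3
Pivot set = {γ,ΔT,ν}, free = {g,Q,α}
RREF:
  r0: [   1    0    0  3/2 -1/2    0]
  r1: [   0    1    0    0    0    0]
  r2: [   0    0    1  1/2  3/2    1]
Fix exponent of g at 1, Q at 0, α at 0; solve each RREF row for its pivot's exponent:
  r0: exp(γ) + (3/2)·1 = 0 ⇒ exp(γ) = -3/2
  r1: exp(ΔT) + (0)·1 = 0 ⇒ exp(ΔT) = 0
  r2: exp(ν) + (1/2)·1 = 0 ⇒ exp(ν) = -1/2
Π_1 = γ^(-3/2) · ν^(-1/2) · g

["-3/2", "0", "-1/2", "1", "0", "0"]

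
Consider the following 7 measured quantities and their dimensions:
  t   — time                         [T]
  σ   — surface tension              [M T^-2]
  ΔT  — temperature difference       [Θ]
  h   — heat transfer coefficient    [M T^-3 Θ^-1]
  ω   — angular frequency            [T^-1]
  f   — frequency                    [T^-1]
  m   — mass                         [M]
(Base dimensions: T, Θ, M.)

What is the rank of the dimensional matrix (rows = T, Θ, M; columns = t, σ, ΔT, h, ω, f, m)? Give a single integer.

Exponent matrix [T,Θ,M] × [t,σ,ΔT,h,ω,f,m]:
  T: [ 1 -2  0 -3 -1 -1  0]
  Θ: [ 0  0  1 -1  0  0  0]
  M: [ 0  1  0  1  0  0  1]
Echelon form has 3 nonzero rows (pivots: t,σ,ΔT)

3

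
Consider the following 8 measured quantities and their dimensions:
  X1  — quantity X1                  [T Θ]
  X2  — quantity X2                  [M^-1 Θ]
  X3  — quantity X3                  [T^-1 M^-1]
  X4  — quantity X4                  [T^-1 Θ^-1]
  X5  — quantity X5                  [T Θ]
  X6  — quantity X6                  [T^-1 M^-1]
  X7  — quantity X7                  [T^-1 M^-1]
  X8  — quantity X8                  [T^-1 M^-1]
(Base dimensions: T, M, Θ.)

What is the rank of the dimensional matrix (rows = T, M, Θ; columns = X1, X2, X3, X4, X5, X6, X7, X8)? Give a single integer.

2

Dimensional matrix (T×M×Θ by X1×X2×X3×X4×X5×X6×X7×X8):
  T: [ 1  0 -1 -1  1 -1 -1 -1]
  M: [ 0 -1 -1  0  0 -1 -1 -1]
  Θ: [ 1  1  0 -1  1  0  0  0]
RREF → pivots at {X1,X2} ⇒ r = 2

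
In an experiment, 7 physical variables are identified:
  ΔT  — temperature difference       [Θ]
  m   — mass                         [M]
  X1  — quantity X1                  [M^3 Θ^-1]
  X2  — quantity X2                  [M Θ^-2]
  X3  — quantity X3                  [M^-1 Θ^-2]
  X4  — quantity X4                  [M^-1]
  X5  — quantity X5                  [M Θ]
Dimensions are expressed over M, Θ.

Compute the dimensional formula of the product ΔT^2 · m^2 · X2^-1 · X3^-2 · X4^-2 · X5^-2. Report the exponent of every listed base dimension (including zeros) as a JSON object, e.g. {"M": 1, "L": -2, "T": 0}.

{"M": 3, "Θ": 6}

Exponent matrix [M,Θ] × [ΔT,m,X1,X2,X3,X4,X5]:
  M: [ 0  1  3  1 -1 -1  1]
  Θ: [ 1  0 -1 -2 -2  0  1]
  [M]: (2)·0+(2)·1+(-1)·1+(-2)·-1+(-2)·-1+(-2)·1 = 3
  [Θ]: (2)·1+(2)·0+(-1)·-2+(-2)·-2+(-2)·0+(-2)·1 = 6
⇒ M^3 Θ^6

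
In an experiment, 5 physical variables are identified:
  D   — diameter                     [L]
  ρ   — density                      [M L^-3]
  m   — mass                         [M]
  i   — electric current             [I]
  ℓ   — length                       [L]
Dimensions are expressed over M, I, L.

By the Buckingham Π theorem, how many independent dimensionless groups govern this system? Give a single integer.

Dimensional matrix (M×I×L by D×ρ×m×i×ℓ):
  M: [ 0  1  1  0  0]
  I: [ 0  0  0  1  0]
  L: [ 1 -3  0  0  1]
RREF → pivots at {D,ρ,i} ⇒ r = 3
5 vars − rank 3 = 2 Π groups

2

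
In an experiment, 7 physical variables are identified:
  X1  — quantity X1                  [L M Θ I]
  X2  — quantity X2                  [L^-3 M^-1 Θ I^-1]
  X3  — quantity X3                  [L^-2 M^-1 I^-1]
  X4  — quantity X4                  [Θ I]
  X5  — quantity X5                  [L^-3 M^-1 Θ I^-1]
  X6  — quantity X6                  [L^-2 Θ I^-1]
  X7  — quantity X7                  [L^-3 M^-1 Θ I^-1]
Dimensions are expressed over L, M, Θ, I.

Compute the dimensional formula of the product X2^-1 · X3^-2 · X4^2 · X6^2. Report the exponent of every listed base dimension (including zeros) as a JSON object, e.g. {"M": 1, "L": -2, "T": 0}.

{"L": 3, "M": 3, "Θ": 3, "I": 3}

Exponent matrix [L,M,Θ,I] × [X1,X2,X3,X4,X5,X6,X7]:
  L: [ 1 -3 -2  0 -3 -2 -3]
  M: [ 1 -1 -1  0 -1  0 -1]
  Θ: [ 1  1  0  1  1  1  1]
  I: [ 1 -1 -1  1 -1 -1 -1]
  [L]: (-1)·-3+(-2)·-2+(2)·0+(2)·-2 = 3
  [M]: (-1)·-1+(-2)·-1+(2)·0+(2)·0 = 3
  [Θ]: (-1)·1+(-2)·0+(2)·1+(2)·1 = 3
  [I]: (-1)·-1+(-2)·-1+(2)·1+(2)·-1 = 3
⇒ L^3 M^3 Θ^3 I^3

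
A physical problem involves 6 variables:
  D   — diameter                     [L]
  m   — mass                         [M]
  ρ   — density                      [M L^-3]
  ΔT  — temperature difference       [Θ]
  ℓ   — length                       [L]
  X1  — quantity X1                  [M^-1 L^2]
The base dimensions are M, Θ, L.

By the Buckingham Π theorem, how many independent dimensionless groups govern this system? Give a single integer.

3

Dimensional matrix (M×Θ×L by D×m×ρ×ΔT×ℓ×X1):
  M: [ 0  1  1  0  0 -1]
  Θ: [ 0  0  0  1  0  0]
  L: [ 1  0 -3  0  1  2]
RREF → pivots at {D,m,ΔT} ⇒ r = 3
6 vars − rank 3 = 3 Π groups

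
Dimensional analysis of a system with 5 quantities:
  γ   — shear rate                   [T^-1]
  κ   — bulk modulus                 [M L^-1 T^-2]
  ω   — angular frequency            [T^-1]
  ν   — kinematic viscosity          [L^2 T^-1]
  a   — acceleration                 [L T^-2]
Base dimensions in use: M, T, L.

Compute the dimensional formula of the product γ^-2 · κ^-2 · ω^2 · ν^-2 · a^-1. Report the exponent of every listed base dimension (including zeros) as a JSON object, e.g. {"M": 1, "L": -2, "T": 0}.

{"M": -2, "T": 8, "L": -3}

Dimensional matrix (M×T×L by γ×κ×ω×ν×a):
  M: [ 0  1  0  0  0]
  T: [-1 -2 -1 -1 -2]
  L: [ 0 -1  0  2  1]
  [M]: (-2)·0+(-2)·1+(2)·0+(-2)·0+(-1)·0 = -2
  [T]: (-2)·-1+(-2)·-2+(2)·-1+(-2)·-1+(-1)·-2 = 8
  [L]: (-2)·0+(-2)·-1+(2)·0+(-2)·2+(-1)·1 = -3
⇒ M^-2 T^8 L^-3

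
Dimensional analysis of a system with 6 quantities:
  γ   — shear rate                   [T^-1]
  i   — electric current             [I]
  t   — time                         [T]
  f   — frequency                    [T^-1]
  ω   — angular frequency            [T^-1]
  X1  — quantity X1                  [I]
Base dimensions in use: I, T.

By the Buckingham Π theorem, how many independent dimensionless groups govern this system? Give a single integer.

4

Write exponents as rows I,T / cols γ,i,t,f,ω,X1:
  I: [ 0  1  0  0  0  1]
  T: [-1  0  1 -1 -1  0]
Row reduction gives pivot columns γ,i; rank = 2
6 vars − rank 2 = 4 Π groups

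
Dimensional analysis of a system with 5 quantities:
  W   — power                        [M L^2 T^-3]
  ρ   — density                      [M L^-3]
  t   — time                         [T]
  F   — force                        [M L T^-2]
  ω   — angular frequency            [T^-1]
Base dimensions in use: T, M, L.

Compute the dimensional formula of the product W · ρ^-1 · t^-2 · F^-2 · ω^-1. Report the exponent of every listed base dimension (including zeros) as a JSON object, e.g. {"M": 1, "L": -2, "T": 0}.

Dimensional matrix (T×M×L by W×ρ×t×F×ω):
  T: [-3  0  1 -2 -1]
  M: [ 1  1  0  1  0]
  L: [ 2 -3  0  1  0]
  [T]: (1)·-3+(-1)·0+(-2)·1+(-2)·-2+(-1)·-1 = 0
  [M]: (1)·1+(-1)·1+(-2)·0+(-2)·1+(-1)·0 = -2
  [L]: (1)·2+(-1)·-3+(-2)·0+(-2)·1+(-1)·0 = 3
⇒ M^-2 L^3

{"T": 0, "M": -2, "L": 3}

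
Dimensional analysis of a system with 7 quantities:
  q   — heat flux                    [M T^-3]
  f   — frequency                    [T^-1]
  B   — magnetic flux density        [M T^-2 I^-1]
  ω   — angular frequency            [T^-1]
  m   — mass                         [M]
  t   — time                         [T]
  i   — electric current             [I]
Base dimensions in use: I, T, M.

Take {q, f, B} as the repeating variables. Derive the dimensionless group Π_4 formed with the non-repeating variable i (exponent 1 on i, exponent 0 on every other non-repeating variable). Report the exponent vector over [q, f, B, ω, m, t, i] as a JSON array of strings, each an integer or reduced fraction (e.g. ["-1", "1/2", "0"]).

["-1", "1", "1", "0", "0", "0", "1"]

Exponent matrix [I,T,M] × [q,f,B,ω,m,t,i]:
  I: [ 0  0 -1  0  0  0  1]
  T: [-3 -1 -2 -1  0  1  0]
  M: [ 1  0  1  0  1  0  0]
Row reduction gives pivot columns q,f,B; rank = 3
Pivot set = {q,f,B}, free = {ω,m,t,i}
RREF:
  r0: [   1    0    0    0    1    0    1]
  r1: [   0    1    0    1   -3   -1   -1]
  r2: [   0    0    1    0    0    0   -1]
Fix exponent of i at 1, ω at 0, m at 0, t at 0; solve each RREF row for its pivot's exponent:
  r0: exp(q) + (1)·1 = 0 ⇒ exp(q) = -1
  r1: exp(f) + (-1)·1 = 0 ⇒ exp(f) = 1
  r2: exp(B) + (-1)·1 = 0 ⇒ exp(B) = 1
Π_4 = q^-1 · f · B · i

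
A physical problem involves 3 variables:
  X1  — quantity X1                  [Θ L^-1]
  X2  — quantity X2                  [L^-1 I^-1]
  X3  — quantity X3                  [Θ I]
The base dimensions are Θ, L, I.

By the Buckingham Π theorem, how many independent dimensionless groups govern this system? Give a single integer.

1

Dimensional matrix (Θ×L×I by X1×X2×X3):
  Θ: [ 1  0  1]
  L: [-1 -1  0]
  I: [ 0 -1  1]
Echelon form has 2 nonzero rows (pivots: X1,X2)
3 vars − rank 2 = 1 Π group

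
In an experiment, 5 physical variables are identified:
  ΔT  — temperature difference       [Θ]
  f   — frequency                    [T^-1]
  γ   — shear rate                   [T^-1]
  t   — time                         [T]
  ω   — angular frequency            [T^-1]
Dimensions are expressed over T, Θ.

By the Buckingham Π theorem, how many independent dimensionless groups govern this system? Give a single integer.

Exponent matrix [T,Θ] × [ΔT,f,γ,t,ω]:
  T: [ 0 -1 -1  1 -1]
  Θ: [ 1  0  0  0  0]
RREF → pivots at {ΔT,f} ⇒ r = 2
n=5, r=2 ⇒ 3 dimensionless groups

3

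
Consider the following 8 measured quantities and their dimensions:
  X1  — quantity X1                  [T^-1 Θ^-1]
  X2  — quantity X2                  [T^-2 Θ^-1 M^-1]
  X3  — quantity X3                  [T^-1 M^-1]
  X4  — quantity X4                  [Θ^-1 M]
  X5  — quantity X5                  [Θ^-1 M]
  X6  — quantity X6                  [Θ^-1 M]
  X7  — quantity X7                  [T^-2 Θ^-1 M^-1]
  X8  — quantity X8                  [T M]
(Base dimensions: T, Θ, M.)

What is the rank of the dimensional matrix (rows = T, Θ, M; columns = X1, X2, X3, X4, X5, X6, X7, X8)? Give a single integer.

Write exponents as rows T,Θ,M / cols X1,X2,X3,X4,X5,X6,X7,X8:
  T: [-1 -2 -1  0  0  0 -2  1]
  Θ: [-1 -1  0 -1 -1 -1 -1  0]
  M: [ 0 -1 -1  1  1  1 -1  1]
RREF → pivots at {X1,X2} ⇒ r = 2

2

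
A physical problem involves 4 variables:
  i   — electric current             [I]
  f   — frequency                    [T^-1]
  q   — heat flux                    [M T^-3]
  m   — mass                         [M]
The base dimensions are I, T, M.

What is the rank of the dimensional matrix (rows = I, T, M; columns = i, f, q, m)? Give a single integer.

Dimensional matrix (I×T×M by i×f×q×m):
  I: [ 1  0  0  0]
  T: [ 0 -1 -3  0]
  M: [ 0  0  1  1]
RREF → pivots at {i,f,q} ⇒ r = 3

3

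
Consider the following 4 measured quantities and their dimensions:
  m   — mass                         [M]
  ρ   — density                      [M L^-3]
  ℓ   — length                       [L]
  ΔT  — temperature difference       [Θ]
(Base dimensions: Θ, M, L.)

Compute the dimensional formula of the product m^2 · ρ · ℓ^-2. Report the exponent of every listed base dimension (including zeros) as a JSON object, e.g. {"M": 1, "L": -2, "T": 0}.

{"Θ": 0, "M": 3, "L": -5}

Write exponents as rows Θ,M,L / cols m,ρ,ℓ,ΔT:
  Θ: [ 0  0  0  1]
  M: [ 1  1  0  0]
  L: [ 0 -3  1  0]
  [Θ]: (2)·0+(1)·0+(-2)·0 = 0
  [M]: (2)·1+(1)·1+(-2)·0 = 3
  [L]: (2)·0+(1)·-3+(-2)·1 = -5
⇒ M^3 L^-5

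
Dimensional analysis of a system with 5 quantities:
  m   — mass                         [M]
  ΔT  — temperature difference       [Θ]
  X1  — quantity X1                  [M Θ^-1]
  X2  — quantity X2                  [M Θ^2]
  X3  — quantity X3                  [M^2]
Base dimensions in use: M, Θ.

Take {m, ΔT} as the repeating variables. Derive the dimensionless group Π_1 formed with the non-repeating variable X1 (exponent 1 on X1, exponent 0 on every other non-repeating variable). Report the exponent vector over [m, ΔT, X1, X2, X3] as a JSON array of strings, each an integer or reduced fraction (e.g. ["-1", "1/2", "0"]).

Exponent matrix [M,Θ] × [m,ΔT,X1,X2,X3]:
  M: [ 1  0  1  1  2]
  Θ: [ 0  1 -1  2  0]
Row reduction gives pivot columns m,ΔT; rank = 2
Pivot set = {m,ΔT}, free = {X1,X2,X3}
RREF:
  r0: [   1    0    1    1    2]
  r1: [   0    1   -1    2    0]
Fix exponent of X1 at 1, X2 at 0, X3 at 0; solve each RREF row for its pivot's exponent:
  r0: exp(m) + (1)·1 = 0 ⇒ exp(m) = -1
  r1: exp(ΔT) + (-1)·1 = 0 ⇒ exp(ΔT) = 1
Π_1 = m^-1 · ΔT · X1

["-1", "1", "1", "0", "0"]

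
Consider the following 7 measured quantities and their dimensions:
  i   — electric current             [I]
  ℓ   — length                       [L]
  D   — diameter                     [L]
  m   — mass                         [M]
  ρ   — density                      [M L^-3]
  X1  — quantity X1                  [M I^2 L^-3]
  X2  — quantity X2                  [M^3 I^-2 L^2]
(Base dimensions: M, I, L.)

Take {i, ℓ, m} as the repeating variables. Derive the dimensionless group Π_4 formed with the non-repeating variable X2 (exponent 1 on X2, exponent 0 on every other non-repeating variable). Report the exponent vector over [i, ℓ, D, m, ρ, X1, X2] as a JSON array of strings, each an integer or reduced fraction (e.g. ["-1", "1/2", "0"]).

Exponent matrix [M,I,L] × [i,ℓ,D,m,ρ,X1,X2]:
  M: [ 0  0  0  1  1  1  3]
  I: [ 1  0  0  0  0  2 -2]
  L: [ 0  1  1  0 -3 -3  2]
Echelon form has 3 nonzero rows (pivots: i,ℓ,m)
Repeat: i,ℓ,m; free: D,ρ,X1,X2
RREF:
  r0: [   1    0    0    0    0    2   -2]
  r1: [   0    1    1    0   -3   -3    2]
  r2: [   0    0    0    1    1    1    3]
Fix exponent of X2 at 1, D at 0, ρ at 0, X1 at 0; solve each RREF row for its pivot's exponent:
  r0: exp(i) + (-2)·1 = 0 ⇒ exp(i) = 2
  r1: exp(ℓ) + (2)·1 = 0 ⇒ exp(ℓ) = -2
  r2: exp(m) + (3)·1 = 0 ⇒ exp(m) = -3
Π_4 = i^2 · ℓ^-2 · m^-3 · X2

["2", "-2", "0", "-3", "0", "0", "1"]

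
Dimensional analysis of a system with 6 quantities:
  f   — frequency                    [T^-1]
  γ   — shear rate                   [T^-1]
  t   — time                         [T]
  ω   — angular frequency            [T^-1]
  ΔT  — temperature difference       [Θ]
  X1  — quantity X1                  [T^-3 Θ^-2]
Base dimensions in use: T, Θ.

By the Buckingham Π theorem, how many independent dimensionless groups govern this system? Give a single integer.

Dimensional matrix (T×Θ by f×γ×t×ω×ΔT×X1):
  T: [-1 -1  1 -1  0 -3]
  Θ: [ 0  0  0  0  1 -2]
Row reduction gives pivot columns f,ΔT; rank = 2
6 vars − rank 2 = 4 Π groups

4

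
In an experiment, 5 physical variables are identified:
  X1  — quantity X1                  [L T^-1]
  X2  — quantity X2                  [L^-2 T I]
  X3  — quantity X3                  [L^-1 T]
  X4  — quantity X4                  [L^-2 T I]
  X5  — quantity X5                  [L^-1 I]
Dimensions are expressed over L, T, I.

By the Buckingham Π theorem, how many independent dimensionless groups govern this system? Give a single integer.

Write exponents as rows L,T,I / cols X1,X2,X3,X4,X5:
  L: [ 1 -2 -1 -2 -1]
  T: [-1  1  1  1  0]
  I: [ 0  1  0  1  1]
RREF → pivots at {X1,X2} ⇒ r = 2
5 vars − rank 2 = 3 Π groups

3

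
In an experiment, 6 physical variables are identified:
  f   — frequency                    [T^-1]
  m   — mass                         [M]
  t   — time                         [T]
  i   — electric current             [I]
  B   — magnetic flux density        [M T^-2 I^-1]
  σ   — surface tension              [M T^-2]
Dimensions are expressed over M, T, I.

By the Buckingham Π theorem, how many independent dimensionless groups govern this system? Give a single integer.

Dimensional matrix (M×T×I by f×m×t×i×B×σ):
  M: [ 0  1  0  0  1  1]
  T: [-1  0  1  0 -2 -2]
  I: [ 0  0  0  1 -1  0]
Row reduction gives pivot columns f,m,i; rank = 3
n=6, r=3 ⇒ 3 dimensionless groups

3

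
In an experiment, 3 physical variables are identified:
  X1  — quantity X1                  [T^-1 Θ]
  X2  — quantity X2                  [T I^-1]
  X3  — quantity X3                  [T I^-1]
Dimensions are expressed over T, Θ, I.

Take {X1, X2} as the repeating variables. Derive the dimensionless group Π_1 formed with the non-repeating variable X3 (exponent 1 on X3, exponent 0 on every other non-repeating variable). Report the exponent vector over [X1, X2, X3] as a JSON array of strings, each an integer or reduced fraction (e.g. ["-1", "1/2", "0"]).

Write exponents as rows T,Θ,I / cols X1,X2,X3:
  T: [-1  1  1]
  Θ: [ 1  0  0]
  I: [ 0 -1 -1]
Row reduction gives pivot columns X1,X2; rank = 2
Repeat: X1,X2; free: X3
RREF:
  r0: [   1    0    0]
  r1: [   0    1    1]
  r2: [   0    0    0]
Fix exponent of X3 at 1; solve each RREF row for its pivot's exponent:
  r0: exp(X1) + (0)·1 = 0 ⇒ exp(X1) = 0
  r1: exp(X2) + (1)·1 = 0 ⇒ exp(X2) = -1
Π_1 = X2^-1 · X3

["0", "-1", "1"]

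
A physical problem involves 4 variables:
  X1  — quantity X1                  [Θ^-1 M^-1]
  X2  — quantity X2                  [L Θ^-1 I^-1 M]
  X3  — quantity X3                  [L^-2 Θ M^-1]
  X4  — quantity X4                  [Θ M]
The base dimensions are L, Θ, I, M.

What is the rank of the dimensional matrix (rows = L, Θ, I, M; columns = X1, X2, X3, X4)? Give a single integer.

Dimensional matrix (L×Θ×I×M by X1×X2×X3×X4):
  L: [ 0  1 -2  0]
  Θ: [-1 -1  1  1]
  I: [ 0 -1  0  0]
  M: [-1  1 -1  1]
Echelon form has 3 nonzero rows (pivots: X1,X2,X3)

3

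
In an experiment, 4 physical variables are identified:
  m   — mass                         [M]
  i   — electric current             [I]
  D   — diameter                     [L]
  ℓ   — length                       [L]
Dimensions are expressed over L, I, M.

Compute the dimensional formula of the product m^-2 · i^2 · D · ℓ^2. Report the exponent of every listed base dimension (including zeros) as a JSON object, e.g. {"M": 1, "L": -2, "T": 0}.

Write exponents as rows L,I,M / cols m,i,D,ℓ:
  L: [ 0  0  1  1]
  I: [ 0  1  0  0]
  M: [ 1  0  0  0]
  [L]: (-2)·0+(2)·0+(1)·1+(2)·1 = 3
  [I]: (-2)·0+(2)·1+(1)·0+(2)·0 = 2
  [M]: (-2)·1+(2)·0+(1)·0+(2)·0 = -2
⇒ L^3 I^2 M^-2

{"L": 3, "I": 2, "M": -2}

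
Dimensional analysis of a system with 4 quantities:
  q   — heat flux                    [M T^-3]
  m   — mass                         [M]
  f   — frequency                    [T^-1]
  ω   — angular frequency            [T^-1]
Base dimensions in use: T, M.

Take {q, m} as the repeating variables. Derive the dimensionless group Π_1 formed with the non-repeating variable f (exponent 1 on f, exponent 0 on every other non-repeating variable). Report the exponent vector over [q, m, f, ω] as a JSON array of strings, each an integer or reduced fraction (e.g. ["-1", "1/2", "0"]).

Dimensional matrix (T×M by q×m×f×ω):
  T: [-3  0 -1 -1]
  M: [ 1  1  0  0]
Row reduction gives pivot columns q,m; rank = 2
Repeat: q,m; free: f,ω
RREF:
  r0: [   1    0  1/3  1/3]
  r1: [   0    1 -1/3 -1/3]
Fix exponent of f at 1, ω at 0; solve each RREF row for its pivot's exponent:
  r0: exp(q) + (1/3)·1 = 0 ⇒ exp(q) = -1/3
  r1: exp(m) + (-1/3)·1 = 0 ⇒ exp(m) = 1/3
Π_1 = q^(-1/3) · m^(1/3) · f

["-1/3", "1/3", "1", "0"]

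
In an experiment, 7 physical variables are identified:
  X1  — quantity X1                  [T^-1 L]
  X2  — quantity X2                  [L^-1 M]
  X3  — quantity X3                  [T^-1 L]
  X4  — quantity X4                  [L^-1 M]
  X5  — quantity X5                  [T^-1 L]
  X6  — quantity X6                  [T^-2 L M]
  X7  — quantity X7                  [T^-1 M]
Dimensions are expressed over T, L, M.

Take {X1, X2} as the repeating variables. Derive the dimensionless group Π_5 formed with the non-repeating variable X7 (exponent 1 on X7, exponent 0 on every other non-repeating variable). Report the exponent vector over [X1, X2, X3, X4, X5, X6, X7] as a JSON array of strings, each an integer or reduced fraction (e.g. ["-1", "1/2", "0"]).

Write exponents as rows T,L,M / cols X1,X2,X3,X4,X5,X6,X7:
  T: [-1  0 -1  0 -1 -2 -1]
  L: [ 1 -1  1 -1  1  1  0]
  M: [ 0  1  0  1  0  1  1]
RREF → pivots at {X1,X2} ⇒ r = 2
Repeat: X1,X2; free: X3,X4,X5,X6,X7
RREF:
  r0: [   1    0    1    0    1    2    1]
  r1: [   0    1    0    1    0    1    1]
  r2: [   0    0    0    0    0    0    0]
Fix exponent of X7 at 1, X3 at 0, X4 at 0, X5 at 0, X6 at 0; solve each RREF row for its pivot's exponent:
  r0: exp(X1) + (1)·1 = 0 ⇒ exp(X1) = -1
  r1: exp(X2) + (1)·1 = 0 ⇒ exp(X2) = -1
Π_5 = X1^-1 · X2^-1 · X7

["-1", "-1", "0", "0", "0", "0", "1"]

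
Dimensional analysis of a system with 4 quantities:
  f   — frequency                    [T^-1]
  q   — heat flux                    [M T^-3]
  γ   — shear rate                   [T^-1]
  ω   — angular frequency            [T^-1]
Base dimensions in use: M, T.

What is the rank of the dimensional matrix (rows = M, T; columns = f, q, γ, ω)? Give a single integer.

Exponent matrix [M,T] × [f,q,γ,ω]:
  M: [ 0  1  0  0]
  T: [-1 -3 -1 -1]
RREF → pivots at {f,q} ⇒ r = 2

2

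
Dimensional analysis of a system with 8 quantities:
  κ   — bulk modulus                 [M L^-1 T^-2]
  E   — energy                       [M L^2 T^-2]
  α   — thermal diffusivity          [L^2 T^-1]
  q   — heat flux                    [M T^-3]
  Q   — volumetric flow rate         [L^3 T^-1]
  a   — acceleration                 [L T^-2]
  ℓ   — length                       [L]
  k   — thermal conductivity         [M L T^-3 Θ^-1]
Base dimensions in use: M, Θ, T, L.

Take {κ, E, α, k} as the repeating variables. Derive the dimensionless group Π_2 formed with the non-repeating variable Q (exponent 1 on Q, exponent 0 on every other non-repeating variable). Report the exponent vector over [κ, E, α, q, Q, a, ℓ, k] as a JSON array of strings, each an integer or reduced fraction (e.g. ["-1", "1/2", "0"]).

Write exponents as rows M,Θ,T,L / cols κ,E,α,q,Q,a,ℓ,k:
  M: [ 1  1  0  1  0  0  0  1]
  Θ: [ 0  0  0  0  0  0  0 -1]
  T: [-2 -2 -1 -3 -1 -2  0 -3]
  L: [-1  2  2  0  3  1  1  1]
RREF → pivots at {κ,E,α,k} ⇒ r = 4
Repeat: κ,E,α,k; free: q,Q,a,ℓ
RREF:
  r0: [   1    0    0  4/3 -1/3    1 -1/3    0]
  r1: [   0    1    0 -1/3  1/3   -1  1/3    0]
  r2: [   0    0    1    1    1    2    0    0]
  r3: [   0    0    0    0    0    0    0    1]
Fix exponent of Q at 1, q at 0, a at 0, ℓ at 0; solve each RREF row for its pivot's exponent:
  r0: exp(κ) + (-1/3)·1 = 0 ⇒ exp(κ) = 1/3
  r1: exp(E) + (1/3)·1 = 0 ⇒ exp(E) = -1/3
  r2: exp(α) + (1)·1 = 0 ⇒ exp(α) = -1
  r3: exp(k) + (0)·1 = 0 ⇒ exp(k) = 0
Π_2 = κ^(1/3) · E^(-1/3) · α^-1 · Q

["1/3", "-1/3", "-1", "0", "1", "0", "0", "0"]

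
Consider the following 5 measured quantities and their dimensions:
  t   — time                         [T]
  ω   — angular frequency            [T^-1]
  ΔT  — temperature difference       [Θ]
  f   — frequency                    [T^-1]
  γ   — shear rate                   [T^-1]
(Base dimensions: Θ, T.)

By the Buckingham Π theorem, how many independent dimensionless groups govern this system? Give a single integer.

3

Exponent matrix [Θ,T] × [t,ω,ΔT,f,γ]:
  Θ: [ 0  0  1  0  0]
  T: [ 1 -1  0 -1 -1]
RREF → pivots at {t,ΔT} ⇒ r = 2
5 vars − rank 2 = 3 Π groups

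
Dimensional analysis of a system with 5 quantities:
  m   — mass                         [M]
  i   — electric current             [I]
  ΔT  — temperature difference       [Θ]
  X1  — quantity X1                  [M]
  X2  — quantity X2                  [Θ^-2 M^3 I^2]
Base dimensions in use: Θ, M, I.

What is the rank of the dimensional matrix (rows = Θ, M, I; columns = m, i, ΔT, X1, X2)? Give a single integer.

Exponent matrix [Θ,M,I] × [m,i,ΔT,X1,X2]:
  Θ: [ 0  0  1  0 -2]
  M: [ 1  0  0  1  3]
  I: [ 0  1  0  0  2]
RREF → pivots at {m,i,ΔT} ⇒ r = 3

3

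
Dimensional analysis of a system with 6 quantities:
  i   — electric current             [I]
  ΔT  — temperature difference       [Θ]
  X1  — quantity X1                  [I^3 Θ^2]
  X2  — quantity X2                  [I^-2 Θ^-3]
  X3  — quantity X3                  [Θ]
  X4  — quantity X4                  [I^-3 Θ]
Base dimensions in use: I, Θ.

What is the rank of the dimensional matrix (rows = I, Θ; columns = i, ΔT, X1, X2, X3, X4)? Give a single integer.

Exponent matrix [I,Θ] × [i,ΔT,X1,X2,X3,X4]:
  I: [ 1  0  3 -2  0 -3]
  Θ: [ 0  1  2 -3  1  1]
Row reduction gives pivot columns i,ΔT; rank = 2

2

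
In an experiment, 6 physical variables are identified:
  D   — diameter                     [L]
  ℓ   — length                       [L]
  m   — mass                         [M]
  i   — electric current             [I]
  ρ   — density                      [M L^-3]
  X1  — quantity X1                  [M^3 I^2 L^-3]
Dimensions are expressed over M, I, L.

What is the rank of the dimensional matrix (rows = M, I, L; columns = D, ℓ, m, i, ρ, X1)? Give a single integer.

Dimensional matrix (M×I×L by D×ℓ×m×i×ρ×X1):
  M: [ 0  0  1  0  1  3]
  I: [ 0  0  0  1  0  2]
  L: [ 1  1  0  0 -3 -3]
Row reduction gives pivot columns D,m,i; rank = 3

3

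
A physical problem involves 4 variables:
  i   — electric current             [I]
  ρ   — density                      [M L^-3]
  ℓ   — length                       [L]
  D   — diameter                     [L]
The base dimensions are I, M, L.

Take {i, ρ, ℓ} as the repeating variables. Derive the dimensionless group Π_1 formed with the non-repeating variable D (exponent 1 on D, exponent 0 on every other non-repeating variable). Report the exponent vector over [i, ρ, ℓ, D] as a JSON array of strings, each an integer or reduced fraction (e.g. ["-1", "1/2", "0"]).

Write exponents as rows I,M,L / cols i,ρ,ℓ,D:
  I: [ 1  0  0  0]
  M: [ 0  1  0  0]
  L: [ 0 -3  1  1]
Row reduction gives pivot columns i,ρ,ℓ; rank = 3
Pivot set = {i,ρ,ℓ}, free = {D}
RREF:
  r0: [   1    0    0    0]
  r1: [   0    1    0    0]
  r2: [   0    0    1    1]
Fix exponent of D at 1; solve each RREF row for its pivot's exponent:
  r0: exp(i) + (0)·1 = 0 ⇒ exp(i) = 0
  r1: exp(ρ) + (0)·1 = 0 ⇒ exp(ρ) = 0
  r2: exp(ℓ) + (1)·1 = 0 ⇒ exp(ℓ) = -1
Π_1 = ℓ^-1 · D

["0", "0", "-1", "1"]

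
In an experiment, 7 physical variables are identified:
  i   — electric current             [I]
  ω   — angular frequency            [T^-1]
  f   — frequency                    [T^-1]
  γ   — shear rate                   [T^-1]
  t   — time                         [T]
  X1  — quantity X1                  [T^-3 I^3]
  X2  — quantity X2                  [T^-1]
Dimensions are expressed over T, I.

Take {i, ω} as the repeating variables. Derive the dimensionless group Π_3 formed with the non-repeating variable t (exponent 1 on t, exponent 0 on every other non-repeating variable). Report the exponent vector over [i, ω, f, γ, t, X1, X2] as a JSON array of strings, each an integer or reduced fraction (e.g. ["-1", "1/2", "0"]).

Write exponents as rows T,I / cols i,ω,f,γ,t,X1,X2:
  T: [ 0 -1 -1 -1  1 -3 -1]
  I: [ 1  0  0  0  0  3  0]
Row reduction gives pivot columns i,ω; rank = 2
Pivot set = {i,ω}, free = {f,γ,t,X1,X2}
RREF:
  r0: [   1    0    0    0    0    3    0]
  r1: [   0    1    1    1   -1    3    1]
Fix exponent of t at 1, f at 0, γ at 0, X1 at 0, X2 at 0; solve each RREF row for its pivot's exponent:
  r0: exp(i) + (0)·1 = 0 ⇒ exp(i) = 0
  r1: exp(ω) + (-1)·1 = 0 ⇒ exp(ω) = 1
Π_3 = ω · t

["0", "1", "0", "0", "1", "0", "0"]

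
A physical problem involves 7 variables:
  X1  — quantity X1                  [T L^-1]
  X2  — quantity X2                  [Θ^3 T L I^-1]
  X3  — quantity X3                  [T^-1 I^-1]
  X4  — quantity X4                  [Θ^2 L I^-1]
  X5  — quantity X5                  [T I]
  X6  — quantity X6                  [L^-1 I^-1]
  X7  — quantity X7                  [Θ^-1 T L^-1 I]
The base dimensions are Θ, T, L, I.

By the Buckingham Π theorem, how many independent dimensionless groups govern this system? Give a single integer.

Dimensional matrix (Θ×T×L×I by X1×X2×X3×X4×X5×X6×X7):
  Θ: [ 0  3  0  2  0  0 -1]
  T: [ 1  1 -1  0  1  0  1]
  L: [-1  1  0  1  0 -1 -1]
  I: [ 0 -1 -1 -1  1 -1  1]
RREF → pivots at {X1,X2,X3} ⇒ r = 3
7 vars − rank 3 = 4 Π groups

4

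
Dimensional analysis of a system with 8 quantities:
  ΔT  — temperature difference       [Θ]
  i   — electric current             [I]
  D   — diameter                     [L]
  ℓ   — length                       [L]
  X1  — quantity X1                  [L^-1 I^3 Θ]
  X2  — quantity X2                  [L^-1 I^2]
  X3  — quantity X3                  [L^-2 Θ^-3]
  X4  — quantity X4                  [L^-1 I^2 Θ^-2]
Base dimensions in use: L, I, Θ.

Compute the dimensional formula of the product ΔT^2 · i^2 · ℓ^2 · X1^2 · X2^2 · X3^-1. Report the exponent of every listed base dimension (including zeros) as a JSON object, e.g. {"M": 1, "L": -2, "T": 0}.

Exponent matrix [L,I,Θ] × [ΔT,i,D,ℓ,X1,X2,X3,X4]:
  L: [ 0  0  1  1 -1 -1 -2 -1]
  I: [ 0  1  0  0  3  2  0  2]
  Θ: [ 1  0  0  0  1  0 -3 -2]
  [L]: (2)·0+(2)·0+(2)·1+(2)·-1+(2)·-1+(-1)·-2 = 0
  [I]: (2)·0+(2)·1+(2)·0+(2)·3+(2)·2+(-1)·0 = 12
  [Θ]: (2)·1+(2)·0+(2)·0+(2)·1+(2)·0+(-1)·-3 = 7
⇒ I^12 Θ^7

{"L": 0, "I": 12, "Θ": 7}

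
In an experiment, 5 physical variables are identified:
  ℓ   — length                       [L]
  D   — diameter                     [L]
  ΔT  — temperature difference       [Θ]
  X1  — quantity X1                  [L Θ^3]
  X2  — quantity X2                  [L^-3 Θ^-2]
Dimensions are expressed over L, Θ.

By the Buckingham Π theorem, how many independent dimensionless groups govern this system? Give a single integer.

3

Write exponents as rows L,Θ / cols ℓ,D,ΔT,X1,X2:
  L: [ 1  1  0  1 -3]
  Θ: [ 0  0  1  3 -2]
Row reduction gives pivot columns ℓ,ΔT; rank = 2
Π count = n − r = 5 − 2 = 3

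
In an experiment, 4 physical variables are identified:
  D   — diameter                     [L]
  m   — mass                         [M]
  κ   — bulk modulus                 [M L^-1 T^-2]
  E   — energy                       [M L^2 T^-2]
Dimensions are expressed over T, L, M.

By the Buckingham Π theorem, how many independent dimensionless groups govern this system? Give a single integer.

1

Exponent matrix [T,L,M] × [D,m,κ,E]:
  T: [ 0  0 -2 -2]
  L: [ 1  0 -1  2]
  M: [ 0  1  1  1]
Row reduction gives pivot columns D,m,κ; rank = 3
Π count = n − r = 4 − 3 = 1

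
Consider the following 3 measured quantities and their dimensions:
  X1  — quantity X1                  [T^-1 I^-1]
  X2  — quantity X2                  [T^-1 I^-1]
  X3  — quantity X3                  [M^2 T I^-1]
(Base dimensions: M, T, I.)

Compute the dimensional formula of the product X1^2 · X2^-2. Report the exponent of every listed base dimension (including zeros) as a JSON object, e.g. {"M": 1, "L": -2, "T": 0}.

Dimensional matrix (M×T×I by X1×X2×X3):
  M: [ 0  0  2]
  T: [-1 -1  1]
  I: [-1 -1 -1]
  [M]: (2)·0+(-2)·0 = 0
  [T]: (2)·-1+(-2)·-1 = 0
  [I]: (2)·-1+(-2)·-1 = 0
⇒ 1 (dimensionless)

{"M": 0, "T": 0, "I": 0}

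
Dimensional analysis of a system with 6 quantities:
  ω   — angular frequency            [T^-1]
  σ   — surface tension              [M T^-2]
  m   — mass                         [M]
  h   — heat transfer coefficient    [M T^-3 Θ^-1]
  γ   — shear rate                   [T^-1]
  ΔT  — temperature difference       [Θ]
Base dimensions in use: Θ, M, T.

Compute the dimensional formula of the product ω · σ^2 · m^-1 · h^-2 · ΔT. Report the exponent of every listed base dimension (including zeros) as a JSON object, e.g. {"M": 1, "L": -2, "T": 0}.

Dimensional matrix (Θ×M×T by ω×σ×m×h×γ×ΔT):
  Θ: [ 0  0  0 -1  0  1]
  M: [ 0  1  1  1  0  0]
  T: [-1 -2  0 -3 -1  0]
  [Θ]: (1)·0+(2)·0+(-1)·0+(-2)·-1+(1)·1 = 3
  [M]: (1)·0+(2)·1+(-1)·1+(-2)·1+(1)·0 = -1
  [T]: (1)·-1+(2)·-2+(-1)·0+(-2)·-3+(1)·0 = 1
⇒ Θ^3 M^-1 T

{"Θ": 3, "M": -1, "T": 1}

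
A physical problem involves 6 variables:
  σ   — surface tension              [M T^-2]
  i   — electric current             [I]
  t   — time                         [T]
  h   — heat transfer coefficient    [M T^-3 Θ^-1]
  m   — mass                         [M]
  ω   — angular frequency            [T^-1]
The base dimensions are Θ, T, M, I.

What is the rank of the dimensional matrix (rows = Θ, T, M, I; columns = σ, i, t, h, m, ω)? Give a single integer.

Dimensional matrix (Θ×T×M×I by σ×i×t×h×m×ω):
  Θ: [ 0  0  0 -1  0  0]
  T: [-2  0  1 -3  0 -1]
  M: [ 1  0  0  1  1  0]
  I: [ 0  1  0  0  0  0]
Row reduction gives pivot columns σ,i,t,h; rank = 4

4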